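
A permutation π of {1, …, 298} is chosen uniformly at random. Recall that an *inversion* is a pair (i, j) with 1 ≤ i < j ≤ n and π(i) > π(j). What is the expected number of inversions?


Write X = Σ X_I over the C(298, 2) = 44253 pairs i < j, with X_I the indicator of one inversion.
There are 44253 indicators.
For each fixed pair i < j, the values π(i) and π(j) are two distinct elements of {1, …, 298} in uniformly random order; by symmetry P[π(i) > π(j)] = 1/2.
By linearity: E[X] = 44253 · (1/2) = C(298, 2) · (1/2) = 44253/2 = 44253/2 ≈ 22126.500.

E[X] = 44253/2 = 22126.500.


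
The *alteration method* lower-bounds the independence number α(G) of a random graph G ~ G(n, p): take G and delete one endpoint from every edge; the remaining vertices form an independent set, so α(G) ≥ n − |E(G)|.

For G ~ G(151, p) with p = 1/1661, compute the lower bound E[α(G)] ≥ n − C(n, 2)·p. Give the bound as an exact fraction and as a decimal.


E[|E(G)|] = C(151, 2)·p = 11325 · (1/1661) = 75/11.
E[α(G)] ≥ n − E[|E(G)|] = 151 − 75/11 = 1586/11.
Numerically: ≈ 144.18182.
(This is only a lower bound; the true E[α(G)] may be larger.)

E[α(G)] ≥ 1586/11 ≈ 144.18182.


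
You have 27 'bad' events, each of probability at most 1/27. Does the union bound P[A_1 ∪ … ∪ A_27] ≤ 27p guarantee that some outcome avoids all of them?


Union bound: P[∪_{i=1}^{27} A_i] ≤ Σ_i P[A_i] ≤ 27·p = 27·(1/27) = 1.
Numerically: 1 ≈ 1.000000.
Is 1 < 1? NO.
Since the bound 1 is ≥ 1, the union bound is uninformative here; it does NOT by itself certify existence.

27·p = 1 ≈ 1.000000; existence NOT certified by the union bound.


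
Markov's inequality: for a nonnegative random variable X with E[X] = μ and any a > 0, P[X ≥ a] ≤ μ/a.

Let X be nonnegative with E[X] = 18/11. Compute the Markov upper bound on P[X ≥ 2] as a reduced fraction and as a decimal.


μ = E[X] = 18/11, a = 2.
Markov: P[X ≥ 2] ≤ μ/a = (18/11)/2 = 9/11.
Numerically: ≈ 0.818182.
(Since a = 2 > μ = 1.636364, the bound 9/11 is < 1 and informative.)

P[X ≥ 2] ≤ 9/11 ≈ 0.818182.


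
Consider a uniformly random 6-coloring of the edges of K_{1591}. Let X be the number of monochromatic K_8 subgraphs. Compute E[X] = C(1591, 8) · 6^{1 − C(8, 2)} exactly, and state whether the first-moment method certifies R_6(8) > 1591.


E[X] = C(1591, 8) · 6^{1 − 28} = 1000427749141189953870 · 6^{−27} = 1000427749141189953870/1023490369077469249536.
As a reduced fraction: E[X] = 55579319396732775215/56860576059859402752 ≈ 0.9775.
Is E[X] < 1? YES.
Since E[X] < 1, there exists a 6-coloring of K_{1591} with no monochromatic K_8; hence R_6(8) > 1591.

E[X] = 55579319396732775215/56860576059859402752 ≈ 0.9775; E[X] < 1, so R_6(8) > 1591.


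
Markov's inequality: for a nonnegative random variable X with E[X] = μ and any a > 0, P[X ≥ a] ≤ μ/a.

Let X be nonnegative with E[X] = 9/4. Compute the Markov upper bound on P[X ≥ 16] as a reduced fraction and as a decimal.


μ = E[X] = 9/4, a = 16.
Markov: P[X ≥ 16] ≤ μ/a = (9/4)/16 = 9/64.
Numerically: ≈ 0.14062.
(Since a = 16 > μ = 2.25000, the bound 9/64 is < 1 and informative.)

P[X ≥ 16] ≤ 9/64 ≈ 0.14062.


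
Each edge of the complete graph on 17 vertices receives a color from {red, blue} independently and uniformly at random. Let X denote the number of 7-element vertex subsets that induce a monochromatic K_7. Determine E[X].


Let X = Σ_S X_S over the C(17, 7) = 19448 subsets S of size 7, where X_S = 1 if the K_7 on S is monochromatic.
For a fixed S, the K_7 on S has C(7, 2) = 21 edges. P[all 21 edges red] = (1/2)^21, and likewise for blue, so P[monochromatic] = 2·(1/2)^21 = 2^{1 − 21} = 1/1048576.
By linearity: E[X] = C(17, 7) · 2^{1 − 21} = 19448 · 1/1048576 = 2431/131072.
Numerically: E[X] ≈ 0.019.

E[X] = C(17,7)·2^(1−C(7,2)) = 2431/131072 ≈ 0.019.


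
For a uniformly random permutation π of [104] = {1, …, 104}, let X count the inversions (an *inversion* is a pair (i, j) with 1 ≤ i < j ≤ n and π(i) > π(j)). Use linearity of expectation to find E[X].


Write X = Σ X_I over the C(104, 2) = 5356 pairs i < j, with X_I the indicator of one inversion.
There are 5356 indicators.
For each fixed pair i < j, the values π(i) and π(j) are two distinct elements of {1, …, 104} in uniformly random order; by symmetry P[π(i) > π(j)] = 1/2.
By linearity: E[X] = 5356 · (1/2) = C(104, 2) · (1/2) = 5356/2 = 2678 ≈ 2678.0000.

E[X] = 2678 = 2678.0000.


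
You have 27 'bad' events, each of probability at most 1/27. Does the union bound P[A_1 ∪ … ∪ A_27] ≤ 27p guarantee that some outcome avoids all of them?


Union bound: P[∪_{i=1}^{27} A_i] ≤ Σ_i P[A_i] ≤ 27·p = 27·(1/27) = 1.
Numerically: 1 ≈ 1.000.
Is 1 < 1? NO.
Since the bound 1 is ≥ 1, the union bound is uninformative here; it does NOT by itself certify existence.

27·p = 1 ≈ 1.000; existence NOT certified by the union bound.


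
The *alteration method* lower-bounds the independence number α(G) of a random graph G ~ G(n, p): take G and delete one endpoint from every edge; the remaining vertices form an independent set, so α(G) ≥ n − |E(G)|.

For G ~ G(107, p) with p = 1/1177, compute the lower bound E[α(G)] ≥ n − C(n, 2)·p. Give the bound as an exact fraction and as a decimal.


E[|E(G)|] = C(107, 2)·p = 5671 · (1/1177) = 53/11.
E[α(G)] ≥ n − E[|E(G)|] = 107 − 53/11 = 1124/11.
Numerically: ≈ 102.181818.
(This is only a lower bound; the true E[α(G)] may be larger.)

E[α(G)] ≥ 1124/11 ≈ 102.181818.


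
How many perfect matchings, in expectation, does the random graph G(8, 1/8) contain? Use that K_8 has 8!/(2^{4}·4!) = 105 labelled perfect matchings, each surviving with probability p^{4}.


K_8 has 8!/(2^{4}·4!) = 105 labelled perfect matchings.
For each such perfect matching H, let X_H = 1 if all 4 edges of H are present in G. Then P[X_H = 1] = p^{4} = (1/8)^{4} = 1/4096.
By linearity: E[X] = Σ_H E[X_H] = 105 · p^{4} = 105 · 1/4096 = 105/4096.
Numerically: E[X] ≈ 0.0256348.

E[X] = 105 · (1/8)^{4} = 105/4096 ≈ 0.0256348.


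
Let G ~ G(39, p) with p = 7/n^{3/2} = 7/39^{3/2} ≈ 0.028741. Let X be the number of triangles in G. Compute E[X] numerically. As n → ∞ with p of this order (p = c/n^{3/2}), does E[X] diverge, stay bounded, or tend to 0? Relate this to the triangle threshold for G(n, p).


Number of potential triangles: C(39, 3) = 9139.
Each occurs with probability p³ ≈ (0.028741)³ ≈ 2.3741239e-05.
By linearity: E[X] = C(39, 3)·p³ ≈ 9139 · 2.3741239e-05 ≈ 0.21697.
Since α = 3/2 > 1, p = c/n^{3/2} = o(1/n) is below the triangle threshold p ~ 1/n. Asymptotically E[X] ~ (c³/6)·n^{3(1−α)} = (7³/6)·n^{-1.5} → 0, so by Markov's inequality G has no triangles w.h.p.

E[X] ≈ 0.21697; in regime p = Θ(1/n^{3/2}) E[X] tends to 0 (below the triangle threshold p ~ 1/n).


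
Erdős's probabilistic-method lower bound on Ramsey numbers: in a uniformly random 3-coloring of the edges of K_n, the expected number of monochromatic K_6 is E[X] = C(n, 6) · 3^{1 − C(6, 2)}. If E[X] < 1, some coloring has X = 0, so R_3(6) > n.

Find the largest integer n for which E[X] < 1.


We need C(n, 6) · 3^{1 − 15} < 1, i.e. C(n, 6) < 3^{15 − 1} = 4782969.
Check values of n near the boundary:
  n = 37: C(37, 6) = 2324784; 2324784 < 4782969? YES
  n = 38: C(38, 6) = 2760681; 2760681 < 4782969? YES
  n = 39: C(39, 6) = 3262623; 3262623 < 4782969? YES
  n = 40: C(40, 6) = 3838380; 3838380 < 4782969? YES
  n = 41: C(41, 6) = 4496388; 4496388 < 4782969? YES
  n = 42: C(42, 6) = 5245786; 5245786 < 4782969? NO
The largest n with C(n, 6) < 4782969 is n = 41 (where E[X] = 1498796/1594323 ≈ 0.940). Hence R_3(6) > 41, i.e. R_3(6) ≥ 42.

Largest n = 41; hence R_3(6) > 41.


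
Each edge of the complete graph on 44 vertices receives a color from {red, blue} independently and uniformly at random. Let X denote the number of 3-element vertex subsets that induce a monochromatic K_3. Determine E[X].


Let X = Σ_S X_S over the C(44, 3) = 13244 subsets S of size 3, where X_S = 1 if the K_3 on S is monochromatic.
For a fixed S, the K_3 on S has C(3, 2) = 3 edges. P[all 3 edges red] = (1/2)^3, and likewise for blue, so P[monochromatic] = 2·(1/2)^3 = 2^{1 − 3} = 1/4.
Summing: E[X] = C(44, 3) · 2^{1 − 3} = 13244 · 1/4 = 3311.
Numerically: E[X] ≈ 3311.000.

E[X] = C(44,3)·2^(1−C(3,2)) = 3311 ≈ 3311.000.


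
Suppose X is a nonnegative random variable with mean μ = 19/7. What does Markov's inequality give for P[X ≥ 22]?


μ = E[X] = 19/7, a = 22.
Markov: P[X ≥ 22] ≤ μ/a = (19/7)/22 = 19/154.
Numerically: ≈ 0.123377.
(Since a = 22 > μ = 2.714286, the bound 19/154 is < 1 and informative.)

P[X ≥ 22] ≤ 19/154 ≈ 0.123377.


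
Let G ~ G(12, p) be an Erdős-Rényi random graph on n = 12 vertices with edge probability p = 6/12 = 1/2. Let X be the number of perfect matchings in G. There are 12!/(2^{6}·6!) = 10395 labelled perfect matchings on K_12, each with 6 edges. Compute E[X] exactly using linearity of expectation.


K_12 has 12!/(2^{6}·6!) = 10395 labelled perfect matchings.
For each such perfect matching H, let X_H = 1 if all 6 edges of H are present in G. Then P[X_H = 1] = p^{6} = (1/2)^{6} = 1/64.
Summing the indicators: E[X] = Σ_H E[X_H] = 10395 · p^{6} = 10395 · 1/64 = 10395/64.
Numerically: E[X] ≈ 162.4.

E[X] = 10395 · (1/2)^{6} = 10395/64 ≈ 162.4.


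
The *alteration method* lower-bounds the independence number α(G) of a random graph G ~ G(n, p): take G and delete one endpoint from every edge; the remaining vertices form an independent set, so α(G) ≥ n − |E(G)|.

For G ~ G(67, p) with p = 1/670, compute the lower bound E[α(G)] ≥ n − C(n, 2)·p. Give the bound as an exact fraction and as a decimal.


E[|E(G)|] = C(67, 2)·p = 2211 · (1/670) = 33/10.
E[α(G)] ≥ n − E[|E(G)|] = 67 − 33/10 = 637/10.
Numerically: ≈ 63.7000.
(This is only a lower bound; the true E[α(G)] may be larger.)

E[α(G)] ≥ 637/10 ≈ 63.7000.


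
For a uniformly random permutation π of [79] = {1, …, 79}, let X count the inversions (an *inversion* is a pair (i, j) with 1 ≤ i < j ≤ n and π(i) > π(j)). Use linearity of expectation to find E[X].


Write X = Σ X_I over the C(79, 2) = 3081 pairs i < j, with X_I the indicator of one inversion.
There are 3081 indicators.
For each fixed pair i < j, the values π(i) and π(j) are two distinct elements of {1, …, 79} in uniformly random order; by symmetry P[π(i) > π(j)] = 1/2.
By linearity: E[X] = 3081 · (1/2) = C(79, 2) · (1/2) = 3081/2 = 3081/2 ≈ 1540.50000.

E[X] = 3081/2 = 1540.50000.


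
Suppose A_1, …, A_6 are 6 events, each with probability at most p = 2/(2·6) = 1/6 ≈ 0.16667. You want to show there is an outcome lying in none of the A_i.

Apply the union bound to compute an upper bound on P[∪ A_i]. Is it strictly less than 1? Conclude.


Union bound: P[∪_{i=1}^{6} A_i] ≤ Σ_i P[A_i] ≤ 6·p = 6·(1/6) = 1.
Numerically: 1 ≈ 1.00000.
Is 1 < 1? NO.
Since the bound 1 is ≥ 1, the union bound is uninformative here; it does NOT by itself certify existence.

6·p = 1 ≈ 1.00000; existence NOT certified by the union bound.


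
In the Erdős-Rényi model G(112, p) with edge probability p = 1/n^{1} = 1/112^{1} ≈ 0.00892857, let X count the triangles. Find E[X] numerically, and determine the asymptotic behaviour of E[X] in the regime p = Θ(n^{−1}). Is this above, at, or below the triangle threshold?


Number of potential triangles: C(112, 3) = 227920.
Each occurs with probability p³ ≈ (0.00892857)³ ≈ 7.11780248e-07.
By linearity: E[X] = C(112, 3)·p³ ≈ 227920 · 7.11780248e-07 ≈ 0.162229.
Here α = 1, so p = 1/n is exactly at the triangle threshold p ~ 1/n. Asymptotically E[X] → c³/6 = 1³/6 = 1/6 ≈ 0.166667, a bounded constant. In this regime the triangle count is asymptotically Poisson(c³/6).

E[X] ≈ 0.162229; in regime p = Θ(1/n^{1}) E[X] stays bounded (at the triangle threshold p ~ 1/n).


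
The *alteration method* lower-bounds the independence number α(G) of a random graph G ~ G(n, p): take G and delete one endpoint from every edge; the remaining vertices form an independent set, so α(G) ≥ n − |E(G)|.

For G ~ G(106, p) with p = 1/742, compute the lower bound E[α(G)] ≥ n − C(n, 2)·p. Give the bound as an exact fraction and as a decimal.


E[|E(G)|] = C(106, 2)·p = 5565 · (1/742) = 15/2.
E[α(G)] ≥ n − E[|E(G)|] = 106 − 15/2 = 197/2.
Numerically: ≈ 98.500.
(This is only a lower bound; the true E[α(G)] may be larger.)

E[α(G)] ≥ 197/2 ≈ 98.500.


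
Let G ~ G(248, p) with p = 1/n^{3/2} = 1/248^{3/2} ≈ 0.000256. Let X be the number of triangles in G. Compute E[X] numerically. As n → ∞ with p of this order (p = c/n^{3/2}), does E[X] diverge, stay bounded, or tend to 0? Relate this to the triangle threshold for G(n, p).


Number of potential triangles: C(248, 3) = 2511496.
Each occurs with probability p³ ≈ (0.000256)³ ≈ 1.678678e-11.
By linearity: E[X] = C(248, 3)·p³ ≈ 2511496 · 1.678678e-11 ≈ 0.0000.
Since α = 3/2 > 1, p = c/n^{3/2} = o(1/n) is below the triangle threshold p ~ 1/n. Asymptotically E[X] ~ (c³/6)·n^{3(1−α)} = (1³/6)·n^{-1.5} → 0, so by Markov's inequality G has no triangles w.h.p.

E[X] ≈ 0.0000; in regime p = Θ(1/n^{3/2}) E[X] tends to 0 (below the triangle threshold p ~ 1/n).


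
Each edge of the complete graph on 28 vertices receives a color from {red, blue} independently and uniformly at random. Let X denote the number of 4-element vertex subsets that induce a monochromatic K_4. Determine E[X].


Let X = Σ_S X_S over the C(28, 4) = 20475 subsets S of size 4, where X_S = 1 if the K_4 on S is monochromatic.
For a fixed S, the K_4 on S has C(4, 2) = 6 edges. P[all 6 edges red] = (1/2)^6, and likewise for blue, so P[monochromatic] = 2·(1/2)^6 = 2^{1 − 6} = 1/32.
By linearity: E[X] = C(28, 4) · 2^{1 − 6} = 20475 · 1/32 = 20475/32.
Numerically: E[X] ≈ 639.8438.

E[X] = C(28,4)·2^(1−C(4,2)) = 20475/32 ≈ 639.8438.


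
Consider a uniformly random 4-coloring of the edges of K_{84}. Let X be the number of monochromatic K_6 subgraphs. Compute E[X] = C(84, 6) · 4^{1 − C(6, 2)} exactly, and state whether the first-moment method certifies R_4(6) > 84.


E[X] = C(84, 6) · 4^{1 − 15} = 406481544 · 4^{−14} = 406481544/268435456.
As a reduced fraction: E[X] = 50810193/33554432 ≈ 1.51426.
Is E[X] < 1? NO.
Since E[X] ≥ 1, the first-moment bound is inconclusive at n = 84; it does NOT by itself certify R_4(6) > 84.

E[X] = 50810193/33554432 ≈ 1.51426; E[X] ≥ 1; first-moment method inconclusive here.


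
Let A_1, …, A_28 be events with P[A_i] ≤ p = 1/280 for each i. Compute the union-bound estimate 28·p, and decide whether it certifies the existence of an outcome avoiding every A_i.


Union bound: P[∪_{i=1}^{28} A_i] ≤ Σ_i P[A_i] ≤ 28·p = 28·(1/280) = 1/10.
Numerically: 1/10 ≈ 0.100000.
Is 1/10 < 1? YES.
Since P[∪ A_i] ≤ 1/10 < 1, the complement has P[∩ A_i^c] ≥ 1 − 1/10 = 9/10 > 0, so some outcome avoids every A_i.

28·p = 1/10 ≈ 0.100000; existence CERTIFIED by the union bound.


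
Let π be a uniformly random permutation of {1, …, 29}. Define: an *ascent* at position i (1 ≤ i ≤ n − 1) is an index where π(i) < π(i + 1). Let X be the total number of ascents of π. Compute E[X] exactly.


Write X = Σ X_I over i = 1, …, 28, with X_I the indicator of one ascent.
There are 28 indicators.
For each fixed i, the pair (π(i), π(i+1)) is a uniformly random ordered pair of distinct values from {1, …, 29}; by symmetry P[π(i) < π(i+1)] = 1/2.
By linearity: E[X] = 28 · (1/2) = (29 − 1) · (1/2) = 14 ≈ 14.00000.

E[X] = 14 = 14.00000.


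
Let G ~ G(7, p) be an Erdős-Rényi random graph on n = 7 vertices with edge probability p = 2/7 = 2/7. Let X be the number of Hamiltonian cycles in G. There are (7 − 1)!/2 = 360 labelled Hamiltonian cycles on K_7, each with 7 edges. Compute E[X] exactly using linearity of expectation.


K_7 has (7 − 1)!/2 = 360 labelled Hamiltonian cycles.
For each such Hamiltonian cycle H, let X_H = 1 if all 7 edges of H are present in G. Then P[X_H = 1] = p^{7} = (2/7)^{7} = 128/823543.
Summing the indicators: E[X] = Σ_H E[X_H] = 360 · p^{7} = 360 · 128/823543 = 46080/823543.
Numerically: E[X] ≈ 0.0559534.

E[X] = 360 · (2/7)^{7} = 46080/823543 ≈ 0.0559534.


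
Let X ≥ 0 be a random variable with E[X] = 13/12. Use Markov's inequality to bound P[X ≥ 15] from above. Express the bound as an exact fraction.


μ = E[X] = 13/12, a = 15.
Markov: P[X ≥ 15] ≤ μ/a = (13/12)/15 = 13/180.
Numerically: ≈ 0.0722.
(Since a = 15 > μ = 1.0833, the bound 13/180 is < 1 and informative.)

P[X ≥ 15] ≤ 13/180 ≈ 0.0722.


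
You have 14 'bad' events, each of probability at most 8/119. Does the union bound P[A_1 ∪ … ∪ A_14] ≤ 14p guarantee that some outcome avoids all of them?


Union bound: P[∪_{i=1}^{14} A_i] ≤ Σ_i P[A_i] ≤ 14·p = 14·(8/119) = 16/17.
Numerically: 16/17 ≈ 0.94118.
Is 16/17 < 1? YES.
Since P[∪ A_i] ≤ 16/17 < 1, the complement has P[∩ A_i^c] ≥ 1 − 16/17 = 1/17 > 0, so some outcome avoids every A_i.

14·p = 16/17 ≈ 0.94118; existence CERTIFIED by the union bound.


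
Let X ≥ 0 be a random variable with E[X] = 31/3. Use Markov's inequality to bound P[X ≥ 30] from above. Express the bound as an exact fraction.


μ = E[X] = 31/3, a = 30.
Markov: P[X ≥ 30] ≤ μ/a = (31/3)/30 = 31/90.
Numerically: ≈ 0.344444.
(Since a = 30 > μ = 10.333333, the bound 31/90 is < 1 and informative.)

P[X ≥ 30] ≤ 31/90 ≈ 0.344444.


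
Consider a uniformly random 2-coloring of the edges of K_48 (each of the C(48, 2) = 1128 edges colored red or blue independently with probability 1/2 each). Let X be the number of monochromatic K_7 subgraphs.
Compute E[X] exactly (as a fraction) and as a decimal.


Let X = Σ_S X_S over the C(48, 7) = 73629072 subsets S of size 7, where X_S = 1 if the K_7 on S is monochromatic.
For a fixed S, the K_7 on S has C(7, 2) = 21 edges. P[all 21 edges red] = (1/2)^21, and likewise for blue, so P[monochromatic] = 2·(1/2)^21 = 2^{1 − 21} = 1/1048576.
By linearity: E[X] = C(48, 7) · 2^{1 − 21} = 73629072 · 1/1048576 = 4601817/65536.
Numerically: E[X] ≈ 70.218.

E[X] = C(48,7)·2^(1−C(7,2)) = 4601817/65536 ≈ 70.218.


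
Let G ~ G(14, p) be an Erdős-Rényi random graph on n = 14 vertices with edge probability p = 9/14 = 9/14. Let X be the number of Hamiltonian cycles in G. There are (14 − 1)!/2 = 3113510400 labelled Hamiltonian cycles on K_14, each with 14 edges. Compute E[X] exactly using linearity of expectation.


K_14 has (14 − 1)!/2 = 3113510400 labelled Hamiltonian cycles.
For each such Hamiltonian cycle H, let X_H = 1 if all 14 edges of H are present in G. Then P[X_H = 1] = p^{14} = (9/14)^{14} = 22876792454961/11112006825558016.
By linearity: E[X] = Σ_H E[X_H] = 3113510400 · p^{14} = 3113510400 · 22876792454961/11112006825558016 = 19873641525435994725/3100448333024.
Numerically: E[X] ≈ 6.41e+06.

E[X] = 3113510400 · (9/14)^{14} = 19873641525435994725/3100448333024 ≈ 6.41e+06.


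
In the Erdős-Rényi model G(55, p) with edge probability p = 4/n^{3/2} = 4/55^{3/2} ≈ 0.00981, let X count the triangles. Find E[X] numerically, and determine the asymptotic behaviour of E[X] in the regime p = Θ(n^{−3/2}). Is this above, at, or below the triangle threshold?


Number of potential triangles: C(55, 3) = 26235.
Each occurs with probability p³ ≈ (0.00981)³ ≈ 9.43079e-07.
By linearity: E[X] = C(55, 3)·p³ ≈ 26235 · 9.43079e-07 ≈ 0.025.
Since α = 3/2 > 1, p = c/n^{3/2} = o(1/n) is below the triangle threshold p ~ 1/n. Asymptotically E[X] ~ (c³/6)·n^{3(1−α)} = (4³/6)·n^{-1.5} → 0, so by Markov's inequality G has no triangles w.h.p.

E[X] ≈ 0.025; in regime p = Θ(1/n^{3/2}) E[X] tends to 0 (below the triangle threshold p ~ 1/n).


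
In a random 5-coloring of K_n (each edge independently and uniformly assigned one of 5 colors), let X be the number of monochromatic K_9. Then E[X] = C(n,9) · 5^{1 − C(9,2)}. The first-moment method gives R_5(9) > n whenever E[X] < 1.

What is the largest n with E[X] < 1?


We need C(n, 9) · 5^{1 − 36} < 1, i.e. C(n, 9) < 5^{36 − 1} = 2910383045673370361328125.
Check values of n near the boundary:
  n = 2167: C(2167, 9) = 2855899084841489792706810; 2855899084841489792706810 < 2910383045673370361328125? YES
  n = 2168: C(2168, 9) = 2867804175977929537095120; 2867804175977929537095120 < 2910383045673370361328125? YES
  n = 2169: C(2169, 9) = 2879753360044504243499683; 2879753360044504243499683 < 2910383045673370361328125? YES
  n = 2170: C(2170, 9) = 2891746779868845075610510; 2891746779868845075610510 < 2910383045673370361328125? YES
  n = 2171: C(2171, 9) = 2903784578674959601827205; 2903784578674959601827205 < 2910383045673370361328125? YES
  n = 2172: C(2172, 9) = 2915866900084148060642020; 2915866900084148060642020 < 2910383045673370361328125? NO
  n = 2173: C(2173, 9) = 2927993888115921319674265; 2927993888115921319674265 < 2910383045673370361328125? NO
  n = 2174: C(2174, 9) = 2940165687188920530702934; 2940165687188920530702934 < 2910383045673370361328125? NO
The largest n with C(n, 9) < 2910383045673370361328125 is n = 2171 (where E[X] = 580756915734991920365441/582076609134674072265625 ≈ 0.99773). Hence R_5(9) > 2171, i.e. R_5(9) ≥ 2172.

Largest n = 2171; hence R_5(9) > 2171.


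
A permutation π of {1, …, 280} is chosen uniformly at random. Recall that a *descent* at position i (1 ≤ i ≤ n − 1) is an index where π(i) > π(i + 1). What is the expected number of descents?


Write X = Σ X_I over i = 1, …, 279, with X_I the indicator of one descent.
There are 279 indicators.
For each fixed i, the pair (π(i), π(i+1)) is a uniformly random ordered pair of distinct values from {1, …, 280}; by symmetry P[π(i) > π(i+1)] = 1/2.
By linearity: E[X] = 279 · (1/2) = (280 − 1) · (1/2) = 279/2 ≈ 139.50000.

E[X] = 279/2 = 139.50000.


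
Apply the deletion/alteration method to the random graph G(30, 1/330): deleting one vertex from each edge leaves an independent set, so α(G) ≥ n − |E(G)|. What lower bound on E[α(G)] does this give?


E[|E(G)|] = C(30, 2)·p = 435 · (1/330) = 29/22.
E[α(G)] ≥ n − E[|E(G)|] = 30 − 29/22 = 631/22.
Numerically: ≈ 28.681818.
(This is only a lower bound; the true E[α(G)] may be larger.)

E[α(G)] ≥ 631/22 ≈ 28.681818.


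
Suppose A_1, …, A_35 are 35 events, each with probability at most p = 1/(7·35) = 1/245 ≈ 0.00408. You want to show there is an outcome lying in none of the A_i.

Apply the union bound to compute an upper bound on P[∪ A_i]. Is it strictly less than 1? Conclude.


Union bound: P[∪_{i=1}^{35} A_i] ≤ Σ_i P[A_i] ≤ 35·p = 35·(1/245) = 1/7.
Numerically: 1/7 ≈ 0.14286.
Is 1/7 < 1? YES.
Since P[∪ A_i] ≤ 1/7 < 1, the complement has P[∩ A_i^c] ≥ 1 − 1/7 = 6/7 > 0, so some outcome avoids every A_i.

35·p = 1/7 ≈ 0.14286; existence CERTIFIED by the union bound.


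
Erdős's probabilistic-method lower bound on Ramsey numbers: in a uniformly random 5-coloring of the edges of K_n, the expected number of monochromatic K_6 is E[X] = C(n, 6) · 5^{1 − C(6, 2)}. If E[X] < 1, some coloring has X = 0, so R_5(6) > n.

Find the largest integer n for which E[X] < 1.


We need C(n, 6) · 5^{1 − 15} < 1, i.e. C(n, 6) < 5^{15 − 1} = 6103515625.
Check values of n near the boundary:
  n = 126: C(126, 6) = 4925156775; 4925156775 < 6103515625? YES
  n = 127: C(127, 6) = 5169379425; 5169379425 < 6103515625? YES
  n = 128: C(128, 6) = 5423611200; 5423611200 < 6103515625? YES
  n = 129: C(129, 6) = 5688177600; 5688177600 < 6103515625? YES
  n = 130: C(130, 6) = 5963412000; 5963412000 < 6103515625? YES
  n = 131: C(131, 6) = 6249655776; 6249655776 < 6103515625? NO
The largest n with C(n, 6) < 6103515625 is n = 130 (where E[X] = 47707296/48828125 ≈ 0.977045). Hence R_5(6) > 130, i.e. R_5(6) ≥ 131.

Largest n = 130; hence R_5(6) > 130.


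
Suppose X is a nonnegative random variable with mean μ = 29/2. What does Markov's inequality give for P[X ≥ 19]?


μ = E[X] = 29/2, a = 19.
Markov: P[X ≥ 19] ≤ μ/a = (29/2)/19 = 29/38.
Numerically: ≈ 0.76316.
(Since a = 19 > μ = 14.50000, the bound 29/38 is < 1 and informative.)

P[X ≥ 19] ≤ 29/38 ≈ 0.76316.


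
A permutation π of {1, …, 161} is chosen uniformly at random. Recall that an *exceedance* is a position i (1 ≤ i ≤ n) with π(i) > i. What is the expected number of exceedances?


Write X = Σ_{i=1}^{161} X_i, where X_i = 1_{π(i) > i}.
For each fixed i, π(i) is uniform over {1, …, 161} (marginal of a uniform permutation), so P[π(i) > i] = (n − i)/n. Summing: Σ_{i=1}^{161} (n − i)/n = (0 + 1 + … + 160)/161 = 161(161 − 1)/(2·161) = (161 − 1)/2.
Hence E[X] = Σ_{i=1}^{161} (161 − i)/161 = 80 ≈ 80.00000.

E[X] = 80 = 80.00000.


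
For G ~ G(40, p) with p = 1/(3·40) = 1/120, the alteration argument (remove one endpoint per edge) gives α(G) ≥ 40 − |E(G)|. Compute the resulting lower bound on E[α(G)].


E[|E(G)|] = C(40, 2)·p = 780 · (1/120) = 13/2.
E[α(G)] ≥ n − E[|E(G)|] = 40 − 13/2 = 67/2.
Numerically: ≈ 33.50000.
(This is only a lower bound; the true E[α(G)] may be larger.)

E[α(G)] ≥ 67/2 ≈ 33.50000.


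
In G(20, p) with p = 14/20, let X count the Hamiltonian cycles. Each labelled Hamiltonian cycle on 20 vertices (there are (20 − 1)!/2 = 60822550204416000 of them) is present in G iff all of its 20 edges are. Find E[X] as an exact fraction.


K_20 has (20 − 1)!/2 = 60822550204416000 labelled Hamiltonian cycles.
For each such Hamiltonian cycle H, let X_H = 1 if all 20 edges of H are present in G. Then P[X_H = 1] = p^{20} = (7/10)^{20} = 79792266297612001/100000000000000000000.
By linearity of expectation: E[X] = Σ_H E[X_H] = 60822550204416000 · p^{20} = 60822550204416000 · 79792266297612001/100000000000000000000 = 1184855742873690605203907421/24414062500000.
Numerically: E[X] ≈ 4.8532e+13.

E[X] = 60822550204416000 · (7/10)^{20} = 1184855742873690605203907421/24414062500000 ≈ 4.8532e+13.


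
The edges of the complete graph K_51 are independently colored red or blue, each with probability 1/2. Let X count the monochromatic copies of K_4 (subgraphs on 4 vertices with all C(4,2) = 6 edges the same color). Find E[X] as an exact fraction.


Let X = Σ_S X_S over the C(51, 4) = 249900 subsets S of size 4, where X_S = 1 if the K_4 on S is monochromatic.
For a fixed S, the K_4 on S has C(4, 2) = 6 edges. P[all 6 edges red] = (1/2)^6, and likewise for blue, so P[monochromatic] = 2·(1/2)^6 = 2^{1 − 6} = 1/32.
Summing: E[X] = C(51, 4) · 2^{1 − 6} = 249900 · 1/32 = 62475/8.
Numerically: E[X] ≈ 7809.375.

E[X] = C(51,4)·2^(1−C(4,2)) = 62475/8 ≈ 7809.375.


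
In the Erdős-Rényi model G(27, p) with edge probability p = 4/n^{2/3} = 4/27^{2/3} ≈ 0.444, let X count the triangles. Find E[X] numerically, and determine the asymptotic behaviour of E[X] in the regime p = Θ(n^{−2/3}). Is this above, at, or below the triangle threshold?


Number of potential triangles: C(27, 3) = 2925.
Each occurs with probability p³ ≈ (0.444)³ ≈ 8.77915e-02.
By linearity: E[X] = C(27, 3)·p³ ≈ 2925 · 8.77915e-02 ≈ 256.790.
Since α = 2/3 < 1, p = c/n^{2/3} ≫ 1/n is above the triangle threshold p ~ 1/n. Asymptotically E[X] ~ (c³/6)·n^{3(1−α)} = (4³/6)·n^{1} → ∞; triangles are abundant w.h.p.

E[X] ≈ 256.790; in regime p = Θ(1/n^{2/3}) E[X] diverges (above the triangle threshold p ~ 1/n).


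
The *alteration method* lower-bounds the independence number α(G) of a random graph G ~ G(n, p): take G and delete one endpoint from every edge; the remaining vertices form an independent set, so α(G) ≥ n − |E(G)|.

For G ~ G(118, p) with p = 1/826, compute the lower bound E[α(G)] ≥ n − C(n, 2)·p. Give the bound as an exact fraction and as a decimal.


E[|E(G)|] = C(118, 2)·p = 6903 · (1/826) = 117/14.
E[α(G)] ≥ n − E[|E(G)|] = 118 − 117/14 = 1535/14.
Numerically: ≈ 109.64286.
(This is only a lower bound; the true E[α(G)] may be larger.)

E[α(G)] ≥ 1535/14 ≈ 109.64286.


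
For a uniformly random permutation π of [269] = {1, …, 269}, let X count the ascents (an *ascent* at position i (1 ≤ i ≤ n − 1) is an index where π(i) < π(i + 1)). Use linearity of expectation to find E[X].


Write X = Σ X_I over i = 1, …, 268, with X_I the indicator of one ascent.
There are 268 indicators.
For each fixed i, the pair (π(i), π(i+1)) is a uniformly random ordered pair of distinct values from {1, …, 269}; by symmetry P[π(i) < π(i+1)] = 1/2.
By linearity: E[X] = 268 · (1/2) = (269 − 1) · (1/2) = 134 ≈ 134.000000.

E[X] = 134 = 134.000000.


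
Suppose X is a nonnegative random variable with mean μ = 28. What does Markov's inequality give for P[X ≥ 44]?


μ = E[X] = 28, a = 44.
Markov: P[X ≥ 44] ≤ μ/a = (28)/44 = 7/11.
Numerically: ≈ 0.6364.
(Since a = 44 > μ = 28.0000, the bound 7/11 is < 1 and informative.)

P[X ≥ 44] ≤ 7/11 ≈ 0.6364.


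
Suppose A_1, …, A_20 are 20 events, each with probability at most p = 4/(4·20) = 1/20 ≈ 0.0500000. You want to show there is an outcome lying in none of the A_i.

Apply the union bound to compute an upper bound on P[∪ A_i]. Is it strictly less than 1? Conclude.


Union bound: P[∪_{i=1}^{20} A_i] ≤ Σ_i P[A_i] ≤ 20·p = 20·(1/20) = 1.
Numerically: 1 ≈ 1.0000000.
Is 1 < 1? NO.
Since the bound 1 is ≥ 1, the union bound is uninformative here; it does NOT by itself certify existence.

20·p = 1 ≈ 1.0000000; existence NOT certified by the union bound.


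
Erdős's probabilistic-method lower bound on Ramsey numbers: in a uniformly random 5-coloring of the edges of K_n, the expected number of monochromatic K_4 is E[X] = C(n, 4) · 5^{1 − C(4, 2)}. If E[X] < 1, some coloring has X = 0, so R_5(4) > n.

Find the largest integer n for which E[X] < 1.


We need C(n, 4) · 5^{1 − 6} < 1, i.e. C(n, 4) < 5^{6 − 1} = 3125.
Check values of n near the boundary:
  n = 17: C(17, 4) = 2380; 2380 < 3125? YES
  n = 18: C(18, 4) = 3060; 3060 < 3125? YES
  n = 19: C(19, 4) = 3876; 3876 < 3125? NO
The largest n with C(n, 4) < 3125 is n = 18 (where E[X] = 612/625 ≈ 0.97920). Hence R_5(4) > 18, i.e. R_5(4) ≥ 19.

Largest n = 18; hence R_5(4) > 18.


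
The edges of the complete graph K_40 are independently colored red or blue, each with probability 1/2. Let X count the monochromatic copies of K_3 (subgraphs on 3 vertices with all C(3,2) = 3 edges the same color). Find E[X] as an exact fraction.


Let X = Σ_S X_S over the C(40, 3) = 9880 subsets S of size 3, where X_S = 1 if the K_3 on S is monochromatic.
For a fixed S, the K_3 on S has C(3, 2) = 3 edges. P[all 3 edges red] = (1/2)^3, and likewise for blue, so P[monochromatic] = 2·(1/2)^3 = 2^{1 − 3} = 1/4.
Summing: E[X] = C(40, 3) · 2^{1 − 3} = 9880 · 1/4 = 2470.
Numerically: E[X] ≈ 2470.000.

E[X] = C(40,3)·2^(1−C(3,2)) = 2470 ≈ 2470.000.


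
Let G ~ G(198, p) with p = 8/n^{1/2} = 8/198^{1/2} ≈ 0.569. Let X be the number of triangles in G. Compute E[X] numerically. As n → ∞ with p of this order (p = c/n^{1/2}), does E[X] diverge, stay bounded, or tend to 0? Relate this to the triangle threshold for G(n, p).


Number of potential triangles: C(198, 3) = 1274196.
Each occurs with probability p³ ≈ (0.569)³ ≈ 1.83769e-01.
By linearity: E[X] = C(198, 3)·p³ ≈ 1274196 · 1.83769e-01 ≈ 234157.683.
Since α = 1/2 < 1, p = c/n^{1/2} ≫ 1/n is above the triangle threshold p ~ 1/n. Asymptotically E[X] ~ (c³/6)·n^{3(1−α)} = (8³/6)·n^{1.5} → ∞; triangles are abundant w.h.p.

E[X] ≈ 234157.683; in regime p = Θ(1/n^{1/2}) E[X] diverges (above the triangle threshold p ~ 1/n).


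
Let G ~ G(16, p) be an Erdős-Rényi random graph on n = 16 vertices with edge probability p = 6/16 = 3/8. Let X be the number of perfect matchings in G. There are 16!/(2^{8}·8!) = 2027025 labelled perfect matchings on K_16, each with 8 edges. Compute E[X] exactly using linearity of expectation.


K_16 has 16!/(2^{8}·8!) = 2027025 labelled perfect matchings.
For each such perfect matching H, let X_H = 1 if all 8 edges of H are present in G. Then P[X_H = 1] = p^{8} = (3/8)^{8} = 6561/16777216.
Summing the indicators: E[X] = Σ_H E[X_H] = 2027025 · p^{8} = 2027025 · 6561/16777216 = 13299311025/16777216.
Numerically: E[X] ≈ 792.7.

E[X] = 2027025 · (3/8)^{8} = 13299311025/16777216 ≈ 792.7.


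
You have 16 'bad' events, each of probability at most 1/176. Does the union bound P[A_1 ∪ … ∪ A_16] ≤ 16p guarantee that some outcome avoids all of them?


Union bound: P[∪_{i=1}^{16} A_i] ≤ Σ_i P[A_i] ≤ 16·p = 16·(1/176) = 1/11.
Numerically: 1/11 ≈ 0.090909.
Is 1/11 < 1? YES.
Since P[∪ A_i] ≤ 1/11 < 1, the complement has P[∩ A_i^c] ≥ 1 − 1/11 = 10/11 > 0, so some outcome avoids every A_i.

16·p = 1/11 ≈ 0.090909; existence CERTIFIED by the union bound.


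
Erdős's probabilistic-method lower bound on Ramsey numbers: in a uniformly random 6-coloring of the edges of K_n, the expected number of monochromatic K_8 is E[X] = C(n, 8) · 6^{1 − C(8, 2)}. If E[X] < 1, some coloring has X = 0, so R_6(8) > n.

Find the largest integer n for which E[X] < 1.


We need C(n, 8) · 6^{1 − 28} < 1, i.e. C(n, 8) < 6^{28 − 1} = 1023490369077469249536.
Check values of n near the boundary:
  n = 1594: C(1594, 8) = 1015652773590544255167; 1015652773590544255167 < 1023490369077469249536? YES
  n = 1595: C(1595, 8) = 1020772636343363633895; 1020772636343363633895 < 1023490369077469249536? YES
  n = 1596: C(1596, 8) = 1025915067760710553965; 1025915067760710553965 < 1023490369077469249536? NO
The largest n with C(n, 8) < 1023490369077469249536 is n = 1595 (where E[X] = 113419181815929292655/113721152119718805504 ≈ 0.99734). Hence R_6(8) > 1595, i.e. R_6(8) ≥ 1596.

Largest n = 1595; hence R_6(8) > 1595.


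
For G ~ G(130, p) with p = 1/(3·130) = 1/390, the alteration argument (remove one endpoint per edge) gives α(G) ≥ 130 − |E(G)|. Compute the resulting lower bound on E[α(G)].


E[|E(G)|] = C(130, 2)·p = 8385 · (1/390) = 43/2.
E[α(G)] ≥ n − E[|E(G)|] = 130 − 43/2 = 217/2.
Numerically: ≈ 108.5000.
(This is only a lower bound; the true E[α(G)] may be larger.)

E[α(G)] ≥ 217/2 ≈ 108.5000.


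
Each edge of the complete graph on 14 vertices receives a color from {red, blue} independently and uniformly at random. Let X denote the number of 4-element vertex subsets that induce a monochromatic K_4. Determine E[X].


Let X = Σ_S X_S over the C(14, 4) = 1001 subsets S of size 4, where X_S = 1 if the K_4 on S is monochromatic.
For a fixed S, the K_4 on S has C(4, 2) = 6 edges. P[all 6 edges red] = (1/2)^6, and likewise for blue, so P[monochromatic] = 2·(1/2)^6 = 2^{1 − 6} = 1/32.
By linearity of expectation: E[X] = C(14, 4) · 2^{1 − 6} = 1001 · 1/32 = 1001/32.
Numerically: E[X] ≈ 31.281250.

E[X] = C(14,4)·2^(1−C(4,2)) = 1001/32 ≈ 31.281250.


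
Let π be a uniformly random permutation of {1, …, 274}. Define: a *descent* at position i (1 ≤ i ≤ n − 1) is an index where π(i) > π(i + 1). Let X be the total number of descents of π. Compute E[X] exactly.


Write X = Σ X_I over i = 1, …, 273, with X_I the indicator of one descent.
There are 273 indicators.
For each fixed i, the pair (π(i), π(i+1)) is a uniformly random ordered pair of distinct values from {1, …, 274}; by symmetry P[π(i) > π(i+1)] = 1/2.
By linearity: E[X] = 273 · (1/2) = (274 − 1) · (1/2) = 273/2 ≈ 136.500000.

E[X] = 273/2 = 136.500000.


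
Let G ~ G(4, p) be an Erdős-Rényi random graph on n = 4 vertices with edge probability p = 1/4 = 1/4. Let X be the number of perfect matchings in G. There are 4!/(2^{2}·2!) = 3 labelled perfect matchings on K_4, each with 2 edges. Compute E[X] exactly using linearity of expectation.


K_4 has 4!/(2^{2}·2!) = 3 labelled perfect matchings.
For each such perfect matching H, let X_H = 1 if all 2 edges of H are present in G. Then P[X_H = 1] = p^{2} = (1/4)^{2} = 1/16.
By linearity of expectation: E[X] = Σ_H E[X_H] = 3 · p^{2} = 3 · 1/16 = 3/16.
Numerically: E[X] ≈ 0.1875.

E[X] = 3 · (1/4)^{2} = 3/16 ≈ 0.1875.


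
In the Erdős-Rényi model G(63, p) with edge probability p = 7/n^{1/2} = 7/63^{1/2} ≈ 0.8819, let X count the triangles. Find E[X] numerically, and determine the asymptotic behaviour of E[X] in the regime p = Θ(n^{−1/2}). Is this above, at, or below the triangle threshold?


Number of potential triangles: C(63, 3) = 39711.
Each occurs with probability p³ ≈ (0.8819)³ ≈ 6.859355e-01.
By linearity: E[X] = C(63, 3)·p³ ≈ 39711 · 6.859355e-01 ≈ 27239.1856.
Since α = 1/2 < 1, p = c/n^{1/2} ≫ 1/n is above the triangle threshold p ~ 1/n. Asymptotically E[X] ~ (c³/6)·n^{3(1−α)} = (7³/6)·n^{1.5} → ∞; triangles are abundant w.h.p.

E[X] ≈ 27239.1856; in regime p = Θ(1/n^{1/2}) E[X] diverges (above the triangle threshold p ~ 1/n).


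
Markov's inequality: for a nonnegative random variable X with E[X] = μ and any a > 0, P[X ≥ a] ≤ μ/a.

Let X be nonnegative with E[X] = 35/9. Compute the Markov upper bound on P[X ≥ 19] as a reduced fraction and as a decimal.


μ = E[X] = 35/9, a = 19.
Markov: P[X ≥ 19] ≤ μ/a = (35/9)/19 = 35/171.
Numerically: ≈ 0.2047.
(Since a = 19 > μ = 3.8889, the bound 35/171 is < 1 and informative.)

P[X ≥ 19] ≤ 35/171 ≈ 0.2047.


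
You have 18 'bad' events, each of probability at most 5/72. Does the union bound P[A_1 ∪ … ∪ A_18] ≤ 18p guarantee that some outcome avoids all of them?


Union bound: P[∪_{i=1}^{18} A_i] ≤ Σ_i P[A_i] ≤ 18·p = 18·(5/72) = 5/4.
Numerically: 5/4 ≈ 1.250.
Is 5/4 < 1? NO.
Since the bound 5/4 is ≥ 1, the union bound is uninformative here; it does NOT by itself certify existence.

18·p = 5/4 ≈ 1.250; existence NOT certified by the union bound.


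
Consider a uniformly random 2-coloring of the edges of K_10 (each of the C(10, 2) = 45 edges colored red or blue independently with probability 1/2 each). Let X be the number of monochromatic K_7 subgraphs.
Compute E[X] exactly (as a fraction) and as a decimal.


Let X = Σ_S X_S over the C(10, 7) = 120 subsets S of size 7, where X_S = 1 if the K_7 on S is monochromatic.
For a fixed S, the K_7 on S has C(7, 2) = 21 edges. P[all 21 edges red] = (1/2)^21, and likewise for blue, so P[monochromatic] = 2·(1/2)^21 = 2^{1 − 21} = 1/1048576.
By linearity: E[X] = C(10, 7) · 2^{1 − 21} = 120 · 1/1048576 = 15/131072.
Numerically: E[X] ≈ 0.00011.

E[X] = C(10,7)·2^(1−C(7,2)) = 15/131072 ≈ 0.00011.


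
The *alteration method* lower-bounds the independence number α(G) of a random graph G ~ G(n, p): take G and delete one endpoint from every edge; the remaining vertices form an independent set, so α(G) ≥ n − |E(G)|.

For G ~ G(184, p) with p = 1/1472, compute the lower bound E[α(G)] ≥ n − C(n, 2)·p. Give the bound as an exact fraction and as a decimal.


E[|E(G)|] = C(184, 2)·p = 16836 · (1/1472) = 183/16.
E[α(G)] ≥ n − E[|E(G)|] = 184 − 183/16 = 2761/16.
Numerically: ≈ 172.5625.
(This is only a lower bound; the true E[α(G)] may be larger.)

E[α(G)] ≥ 2761/16 ≈ 172.5625.


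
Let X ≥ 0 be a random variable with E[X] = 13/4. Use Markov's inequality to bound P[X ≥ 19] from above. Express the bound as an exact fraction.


μ = E[X] = 13/4, a = 19.
Markov: P[X ≥ 19] ≤ μ/a = (13/4)/19 = 13/76.
Numerically: ≈ 0.171053.
(Since a = 19 > μ = 3.250000, the bound 13/76 is < 1 and informative.)

P[X ≥ 19] ≤ 13/76 ≈ 0.171053.


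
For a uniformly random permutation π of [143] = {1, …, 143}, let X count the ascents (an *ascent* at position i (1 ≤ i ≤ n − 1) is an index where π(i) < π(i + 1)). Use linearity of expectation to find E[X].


Write X = Σ X_I over i = 1, …, 142, with X_I the indicator of one ascent.
There are 142 indicators.
For each fixed i, the pair (π(i), π(i+1)) is a uniformly random ordered pair of distinct values from {1, …, 143}; by symmetry P[π(i) < π(i+1)] = 1/2.
By linearity: E[X] = 142 · (1/2) = (143 − 1) · (1/2) = 71 ≈ 71.00000.

E[X] = 71 = 71.00000.
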